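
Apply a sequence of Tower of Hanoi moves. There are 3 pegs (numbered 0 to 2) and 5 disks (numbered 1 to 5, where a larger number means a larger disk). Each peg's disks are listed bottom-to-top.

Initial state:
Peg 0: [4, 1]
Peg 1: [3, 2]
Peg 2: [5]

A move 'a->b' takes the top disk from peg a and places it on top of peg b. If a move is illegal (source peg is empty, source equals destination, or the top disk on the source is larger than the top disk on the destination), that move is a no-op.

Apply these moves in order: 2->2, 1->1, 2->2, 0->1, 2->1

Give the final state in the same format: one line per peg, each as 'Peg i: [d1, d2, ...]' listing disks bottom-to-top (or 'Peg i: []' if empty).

After move 1 (2->2):
Peg 0: [4, 1]
Peg 1: [3, 2]
Peg 2: [5]

After move 2 (1->1):
Peg 0: [4, 1]
Peg 1: [3, 2]
Peg 2: [5]

After move 3 (2->2):
Peg 0: [4, 1]
Peg 1: [3, 2]
Peg 2: [5]

After move 4 (0->1):
Peg 0: [4]
Peg 1: [3, 2, 1]
Peg 2: [5]

After move 5 (2->1):
Peg 0: [4]
Peg 1: [3, 2, 1]
Peg 2: [5]

Answer: Peg 0: [4]
Peg 1: [3, 2, 1]
Peg 2: [5]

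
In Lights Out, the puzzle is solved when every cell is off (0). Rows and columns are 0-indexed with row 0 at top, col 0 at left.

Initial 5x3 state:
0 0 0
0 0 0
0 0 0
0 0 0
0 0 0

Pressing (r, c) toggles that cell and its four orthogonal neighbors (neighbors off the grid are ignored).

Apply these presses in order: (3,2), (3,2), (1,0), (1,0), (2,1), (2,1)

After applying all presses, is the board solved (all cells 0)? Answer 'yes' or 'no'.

After press 1 at (3,2):
0 0 0
0 0 0
0 0 1
0 1 1
0 0 1

After press 2 at (3,2):
0 0 0
0 0 0
0 0 0
0 0 0
0 0 0

After press 3 at (1,0):
1 0 0
1 1 0
1 0 0
0 0 0
0 0 0

After press 4 at (1,0):
0 0 0
0 0 0
0 0 0
0 0 0
0 0 0

After press 5 at (2,1):
0 0 0
0 1 0
1 1 1
0 1 0
0 0 0

After press 6 at (2,1):
0 0 0
0 0 0
0 0 0
0 0 0
0 0 0

Lights still on: 0

Answer: yes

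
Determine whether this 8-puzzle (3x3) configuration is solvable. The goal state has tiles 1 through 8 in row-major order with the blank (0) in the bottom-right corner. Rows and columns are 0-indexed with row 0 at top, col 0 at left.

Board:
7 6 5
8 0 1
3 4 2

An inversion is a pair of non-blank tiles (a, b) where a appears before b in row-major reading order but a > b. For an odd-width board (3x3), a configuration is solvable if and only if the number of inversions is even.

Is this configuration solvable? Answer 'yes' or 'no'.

Inversions (pairs i<j in row-major order where tile[i] > tile[j] > 0): 21
21 is odd, so the puzzle is not solvable.

Answer: no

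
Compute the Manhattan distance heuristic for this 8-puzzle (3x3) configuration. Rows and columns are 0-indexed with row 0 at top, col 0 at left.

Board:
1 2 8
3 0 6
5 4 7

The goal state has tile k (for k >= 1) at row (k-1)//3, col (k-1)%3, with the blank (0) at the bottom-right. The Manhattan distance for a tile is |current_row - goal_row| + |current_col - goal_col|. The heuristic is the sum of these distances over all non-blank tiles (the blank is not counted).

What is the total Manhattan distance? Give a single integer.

Tile 1: (0,0)->(0,0) = 0
Tile 2: (0,1)->(0,1) = 0
Tile 8: (0,2)->(2,1) = 3
Tile 3: (1,0)->(0,2) = 3
Tile 6: (1,2)->(1,2) = 0
Tile 5: (2,0)->(1,1) = 2
Tile 4: (2,1)->(1,0) = 2
Tile 7: (2,2)->(2,0) = 2
Sum: 0 + 0 + 3 + 3 + 0 + 2 + 2 + 2 = 12

Answer: 12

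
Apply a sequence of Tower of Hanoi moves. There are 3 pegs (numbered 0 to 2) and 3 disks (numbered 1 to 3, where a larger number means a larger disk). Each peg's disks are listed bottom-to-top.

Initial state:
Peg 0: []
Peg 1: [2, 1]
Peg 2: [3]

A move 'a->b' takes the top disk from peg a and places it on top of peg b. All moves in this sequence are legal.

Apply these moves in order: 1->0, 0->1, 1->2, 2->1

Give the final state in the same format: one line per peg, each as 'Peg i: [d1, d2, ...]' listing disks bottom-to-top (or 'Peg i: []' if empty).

After move 1 (1->0):
Peg 0: [1]
Peg 1: [2]
Peg 2: [3]

After move 2 (0->1):
Peg 0: []
Peg 1: [2, 1]
Peg 2: [3]

After move 3 (1->2):
Peg 0: []
Peg 1: [2]
Peg 2: [3, 1]

After move 4 (2->1):
Peg 0: []
Peg 1: [2, 1]
Peg 2: [3]

Answer: Peg 0: []
Peg 1: [2, 1]
Peg 2: [3]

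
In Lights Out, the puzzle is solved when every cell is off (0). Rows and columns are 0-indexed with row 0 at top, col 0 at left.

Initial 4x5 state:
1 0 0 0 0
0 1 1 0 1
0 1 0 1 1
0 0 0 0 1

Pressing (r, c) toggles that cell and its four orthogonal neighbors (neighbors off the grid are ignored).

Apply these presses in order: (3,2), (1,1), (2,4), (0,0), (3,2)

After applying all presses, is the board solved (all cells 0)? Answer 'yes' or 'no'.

Answer: yes

Derivation:
After press 1 at (3,2):
1 0 0 0 0
0 1 1 0 1
0 1 1 1 1
0 1 1 1 1

After press 2 at (1,1):
1 1 0 0 0
1 0 0 0 1
0 0 1 1 1
0 1 1 1 1

After press 3 at (2,4):
1 1 0 0 0
1 0 0 0 0
0 0 1 0 0
0 1 1 1 0

After press 4 at (0,0):
0 0 0 0 0
0 0 0 0 0
0 0 1 0 0
0 1 1 1 0

After press 5 at (3,2):
0 0 0 0 0
0 0 0 0 0
0 0 0 0 0
0 0 0 0 0

Lights still on: 0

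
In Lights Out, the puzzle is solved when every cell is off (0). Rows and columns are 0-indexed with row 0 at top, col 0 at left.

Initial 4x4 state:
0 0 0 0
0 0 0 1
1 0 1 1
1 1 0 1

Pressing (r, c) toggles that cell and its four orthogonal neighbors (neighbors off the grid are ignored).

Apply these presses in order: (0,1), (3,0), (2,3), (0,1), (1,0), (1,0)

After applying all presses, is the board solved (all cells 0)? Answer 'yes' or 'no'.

Answer: yes

Derivation:
After press 1 at (0,1):
1 1 1 0
0 1 0 1
1 0 1 1
1 1 0 1

After press 2 at (3,0):
1 1 1 0
0 1 0 1
0 0 1 1
0 0 0 1

After press 3 at (2,3):
1 1 1 0
0 1 0 0
0 0 0 0
0 0 0 0

After press 4 at (0,1):
0 0 0 0
0 0 0 0
0 0 0 0
0 0 0 0

After press 5 at (1,0):
1 0 0 0
1 1 0 0
1 0 0 0
0 0 0 0

After press 6 at (1,0):
0 0 0 0
0 0 0 0
0 0 0 0
0 0 0 0

Lights still on: 0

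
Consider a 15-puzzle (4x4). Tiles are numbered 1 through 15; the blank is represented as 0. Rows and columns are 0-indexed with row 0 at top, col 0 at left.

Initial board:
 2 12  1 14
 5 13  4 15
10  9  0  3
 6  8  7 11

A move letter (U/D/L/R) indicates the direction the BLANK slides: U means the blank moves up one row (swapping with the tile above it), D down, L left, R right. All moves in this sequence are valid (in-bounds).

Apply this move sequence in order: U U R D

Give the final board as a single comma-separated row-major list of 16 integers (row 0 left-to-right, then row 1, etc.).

After move 1 (U):
 2 12  1 14
 5 13  0 15
10  9  4  3
 6  8  7 11

After move 2 (U):
 2 12  0 14
 5 13  1 15
10  9  4  3
 6  8  7 11

After move 3 (R):
 2 12 14  0
 5 13  1 15
10  9  4  3
 6  8  7 11

After move 4 (D):
 2 12 14 15
 5 13  1  0
10  9  4  3
 6  8  7 11

Answer: 2, 12, 14, 15, 5, 13, 1, 0, 10, 9, 4, 3, 6, 8, 7, 11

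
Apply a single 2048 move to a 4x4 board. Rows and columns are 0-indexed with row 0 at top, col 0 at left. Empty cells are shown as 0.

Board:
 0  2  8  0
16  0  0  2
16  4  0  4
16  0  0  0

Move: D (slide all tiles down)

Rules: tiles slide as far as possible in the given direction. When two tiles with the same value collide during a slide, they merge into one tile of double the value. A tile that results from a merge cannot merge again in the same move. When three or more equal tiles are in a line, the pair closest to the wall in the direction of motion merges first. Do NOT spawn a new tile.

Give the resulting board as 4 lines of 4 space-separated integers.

Answer:  0  0  0  0
 0  0  0  0
16  2  0  2
32  4  8  4

Derivation:
Slide down:
col 0: [0, 16, 16, 16] -> [0, 0, 16, 32]
col 1: [2, 0, 4, 0] -> [0, 0, 2, 4]
col 2: [8, 0, 0, 0] -> [0, 0, 0, 8]
col 3: [0, 2, 4, 0] -> [0, 0, 2, 4]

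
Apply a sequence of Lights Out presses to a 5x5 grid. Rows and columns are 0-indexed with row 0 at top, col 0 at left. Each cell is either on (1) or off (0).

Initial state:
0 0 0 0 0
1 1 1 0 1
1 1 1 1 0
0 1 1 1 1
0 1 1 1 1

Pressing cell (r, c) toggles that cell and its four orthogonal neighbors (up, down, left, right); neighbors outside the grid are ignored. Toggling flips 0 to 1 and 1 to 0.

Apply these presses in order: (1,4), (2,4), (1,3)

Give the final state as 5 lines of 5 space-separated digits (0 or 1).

After press 1 at (1,4):
0 0 0 0 1
1 1 1 1 0
1 1 1 1 1
0 1 1 1 1
0 1 1 1 1

After press 2 at (2,4):
0 0 0 0 1
1 1 1 1 1
1 1 1 0 0
0 1 1 1 0
0 1 1 1 1

After press 3 at (1,3):
0 0 0 1 1
1 1 0 0 0
1 1 1 1 0
0 1 1 1 0
0 1 1 1 1

Answer: 0 0 0 1 1
1 1 0 0 0
1 1 1 1 0
0 1 1 1 0
0 1 1 1 1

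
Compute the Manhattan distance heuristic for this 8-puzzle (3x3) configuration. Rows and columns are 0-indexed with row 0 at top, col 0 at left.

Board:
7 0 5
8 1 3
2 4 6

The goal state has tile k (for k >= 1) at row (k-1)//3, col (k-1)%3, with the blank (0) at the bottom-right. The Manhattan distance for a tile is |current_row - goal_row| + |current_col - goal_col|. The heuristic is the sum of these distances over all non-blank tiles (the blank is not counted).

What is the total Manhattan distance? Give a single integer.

Answer: 15

Derivation:
Tile 7: (0,0)->(2,0) = 2
Tile 5: (0,2)->(1,1) = 2
Tile 8: (1,0)->(2,1) = 2
Tile 1: (1,1)->(0,0) = 2
Tile 3: (1,2)->(0,2) = 1
Tile 2: (2,0)->(0,1) = 3
Tile 4: (2,1)->(1,0) = 2
Tile 6: (2,2)->(1,2) = 1
Sum: 2 + 2 + 2 + 2 + 1 + 3 + 2 + 1 = 15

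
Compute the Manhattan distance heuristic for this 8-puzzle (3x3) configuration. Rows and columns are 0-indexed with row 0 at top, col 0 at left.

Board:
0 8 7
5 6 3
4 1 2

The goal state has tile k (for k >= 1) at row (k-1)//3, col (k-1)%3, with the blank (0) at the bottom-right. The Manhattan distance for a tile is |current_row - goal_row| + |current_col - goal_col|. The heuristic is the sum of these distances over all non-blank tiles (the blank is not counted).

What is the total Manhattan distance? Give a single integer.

Answer: 16

Derivation:
Tile 8: at (0,1), goal (2,1), distance |0-2|+|1-1| = 2
Tile 7: at (0,2), goal (2,0), distance |0-2|+|2-0| = 4
Tile 5: at (1,0), goal (1,1), distance |1-1|+|0-1| = 1
Tile 6: at (1,1), goal (1,2), distance |1-1|+|1-2| = 1
Tile 3: at (1,2), goal (0,2), distance |1-0|+|2-2| = 1
Tile 4: at (2,0), goal (1,0), distance |2-1|+|0-0| = 1
Tile 1: at (2,1), goal (0,0), distance |2-0|+|1-0| = 3
Tile 2: at (2,2), goal (0,1), distance |2-0|+|2-1| = 3
Sum: 2 + 4 + 1 + 1 + 1 + 1 + 3 + 3 = 16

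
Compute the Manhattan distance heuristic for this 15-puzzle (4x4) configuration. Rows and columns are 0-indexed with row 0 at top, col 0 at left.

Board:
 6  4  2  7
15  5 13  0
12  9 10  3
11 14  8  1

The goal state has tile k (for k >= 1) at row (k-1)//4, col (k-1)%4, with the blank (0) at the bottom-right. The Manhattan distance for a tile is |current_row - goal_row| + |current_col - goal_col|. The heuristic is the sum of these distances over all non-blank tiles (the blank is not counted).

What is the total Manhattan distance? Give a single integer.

Answer: 36

Derivation:
Tile 6: at (0,0), goal (1,1), distance |0-1|+|0-1| = 2
Tile 4: at (0,1), goal (0,3), distance |0-0|+|1-3| = 2
Tile 2: at (0,2), goal (0,1), distance |0-0|+|2-1| = 1
Tile 7: at (0,3), goal (1,2), distance |0-1|+|3-2| = 2
Tile 15: at (1,0), goal (3,2), distance |1-3|+|0-2| = 4
Tile 5: at (1,1), goal (1,0), distance |1-1|+|1-0| = 1
Tile 13: at (1,2), goal (3,0), distance |1-3|+|2-0| = 4
Tile 12: at (2,0), goal (2,3), distance |2-2|+|0-3| = 3
Tile 9: at (2,1), goal (2,0), distance |2-2|+|1-0| = 1
Tile 10: at (2,2), goal (2,1), distance |2-2|+|2-1| = 1
Tile 3: at (2,3), goal (0,2), distance |2-0|+|3-2| = 3
Tile 11: at (3,0), goal (2,2), distance |3-2|+|0-2| = 3
Tile 14: at (3,1), goal (3,1), distance |3-3|+|1-1| = 0
Tile 8: at (3,2), goal (1,3), distance |3-1|+|2-3| = 3
Tile 1: at (3,3), goal (0,0), distance |3-0|+|3-0| = 6
Sum: 2 + 2 + 1 + 2 + 4 + 1 + 4 + 3 + 1 + 1 + 3 + 3 + 0 + 3 + 6 = 36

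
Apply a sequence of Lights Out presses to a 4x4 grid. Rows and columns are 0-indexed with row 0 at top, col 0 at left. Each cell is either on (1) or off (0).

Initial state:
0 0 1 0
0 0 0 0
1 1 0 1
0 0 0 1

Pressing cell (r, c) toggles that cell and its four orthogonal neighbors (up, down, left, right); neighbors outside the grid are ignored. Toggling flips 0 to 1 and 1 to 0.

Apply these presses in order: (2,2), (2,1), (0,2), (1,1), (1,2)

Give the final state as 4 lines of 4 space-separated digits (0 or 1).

Answer: 0 0 1 1
1 1 0 1
0 0 1 0
0 1 1 1

Derivation:
After press 1 at (2,2):
0 0 1 0
0 0 1 0
1 0 1 0
0 0 1 1

After press 2 at (2,1):
0 0 1 0
0 1 1 0
0 1 0 0
0 1 1 1

After press 3 at (0,2):
0 1 0 1
0 1 0 0
0 1 0 0
0 1 1 1

After press 4 at (1,1):
0 0 0 1
1 0 1 0
0 0 0 0
0 1 1 1

After press 5 at (1,2):
0 0 1 1
1 1 0 1
0 0 1 0
0 1 1 1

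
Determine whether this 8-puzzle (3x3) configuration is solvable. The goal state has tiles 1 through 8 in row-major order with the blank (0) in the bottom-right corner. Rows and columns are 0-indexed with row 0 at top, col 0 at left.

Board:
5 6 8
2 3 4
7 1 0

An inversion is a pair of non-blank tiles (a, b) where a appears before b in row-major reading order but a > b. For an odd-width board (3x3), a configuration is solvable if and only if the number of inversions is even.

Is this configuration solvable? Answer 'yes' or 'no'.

Inversions (pairs i<j in row-major order where tile[i] > tile[j] > 0): 17
17 is odd, so the puzzle is not solvable.

Answer: no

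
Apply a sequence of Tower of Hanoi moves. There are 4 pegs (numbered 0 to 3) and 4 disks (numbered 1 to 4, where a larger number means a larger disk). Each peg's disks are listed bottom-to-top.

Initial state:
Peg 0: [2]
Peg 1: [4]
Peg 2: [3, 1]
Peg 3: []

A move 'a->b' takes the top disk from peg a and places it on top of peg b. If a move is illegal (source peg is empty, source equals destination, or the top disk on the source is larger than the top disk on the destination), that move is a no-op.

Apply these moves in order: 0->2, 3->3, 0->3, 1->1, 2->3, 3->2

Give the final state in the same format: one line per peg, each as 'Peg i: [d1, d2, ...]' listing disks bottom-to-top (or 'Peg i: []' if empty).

After move 1 (0->2):
Peg 0: [2]
Peg 1: [4]
Peg 2: [3, 1]
Peg 3: []

After move 2 (3->3):
Peg 0: [2]
Peg 1: [4]
Peg 2: [3, 1]
Peg 3: []

After move 3 (0->3):
Peg 0: []
Peg 1: [4]
Peg 2: [3, 1]
Peg 3: [2]

After move 4 (1->1):
Peg 0: []
Peg 1: [4]
Peg 2: [3, 1]
Peg 3: [2]

After move 5 (2->3):
Peg 0: []
Peg 1: [4]
Peg 2: [3]
Peg 3: [2, 1]

After move 6 (3->2):
Peg 0: []
Peg 1: [4]
Peg 2: [3, 1]
Peg 3: [2]

Answer: Peg 0: []
Peg 1: [4]
Peg 2: [3, 1]
Peg 3: [2]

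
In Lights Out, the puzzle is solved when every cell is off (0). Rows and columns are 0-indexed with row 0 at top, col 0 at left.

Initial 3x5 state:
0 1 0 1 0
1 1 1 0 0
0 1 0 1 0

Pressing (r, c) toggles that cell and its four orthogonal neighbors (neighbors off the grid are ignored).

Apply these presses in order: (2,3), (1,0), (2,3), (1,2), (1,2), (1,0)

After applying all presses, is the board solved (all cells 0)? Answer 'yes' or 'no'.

Answer: no

Derivation:
After press 1 at (2,3):
0 1 0 1 0
1 1 1 1 0
0 1 1 0 1

After press 2 at (1,0):
1 1 0 1 0
0 0 1 1 0
1 1 1 0 1

After press 3 at (2,3):
1 1 0 1 0
0 0 1 0 0
1 1 0 1 0

After press 4 at (1,2):
1 1 1 1 0
0 1 0 1 0
1 1 1 1 0

After press 5 at (1,2):
1 1 0 1 0
0 0 1 0 0
1 1 0 1 0

After press 6 at (1,0):
0 1 0 1 0
1 1 1 0 0
0 1 0 1 0

Lights still on: 7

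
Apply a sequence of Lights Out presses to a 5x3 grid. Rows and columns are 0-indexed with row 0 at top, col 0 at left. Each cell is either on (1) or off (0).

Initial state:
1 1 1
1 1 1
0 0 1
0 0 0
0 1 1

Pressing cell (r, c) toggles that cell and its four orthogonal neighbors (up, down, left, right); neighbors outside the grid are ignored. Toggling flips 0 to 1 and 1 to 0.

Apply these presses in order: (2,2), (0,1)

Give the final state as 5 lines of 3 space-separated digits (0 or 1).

Answer: 0 0 0
1 0 0
0 1 0
0 0 1
0 1 1

Derivation:
After press 1 at (2,2):
1 1 1
1 1 0
0 1 0
0 0 1
0 1 1

After press 2 at (0,1):
0 0 0
1 0 0
0 1 0
0 0 1
0 1 1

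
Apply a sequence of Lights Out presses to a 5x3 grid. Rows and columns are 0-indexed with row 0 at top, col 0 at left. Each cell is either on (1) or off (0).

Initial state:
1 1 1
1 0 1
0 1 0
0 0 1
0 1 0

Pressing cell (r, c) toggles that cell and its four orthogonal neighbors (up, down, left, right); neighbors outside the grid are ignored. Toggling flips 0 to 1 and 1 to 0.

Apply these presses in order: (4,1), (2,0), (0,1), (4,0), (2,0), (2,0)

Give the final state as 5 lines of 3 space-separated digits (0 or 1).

Answer: 0 0 0
0 1 1
1 0 0
0 1 1
0 1 1

Derivation:
After press 1 at (4,1):
1 1 1
1 0 1
0 1 0
0 1 1
1 0 1

After press 2 at (2,0):
1 1 1
0 0 1
1 0 0
1 1 1
1 0 1

After press 3 at (0,1):
0 0 0
0 1 1
1 0 0
1 1 1
1 0 1

After press 4 at (4,0):
0 0 0
0 1 1
1 0 0
0 1 1
0 1 1

After press 5 at (2,0):
0 0 0
1 1 1
0 1 0
1 1 1
0 1 1

After press 6 at (2,0):
0 0 0
0 1 1
1 0 0
0 1 1
0 1 1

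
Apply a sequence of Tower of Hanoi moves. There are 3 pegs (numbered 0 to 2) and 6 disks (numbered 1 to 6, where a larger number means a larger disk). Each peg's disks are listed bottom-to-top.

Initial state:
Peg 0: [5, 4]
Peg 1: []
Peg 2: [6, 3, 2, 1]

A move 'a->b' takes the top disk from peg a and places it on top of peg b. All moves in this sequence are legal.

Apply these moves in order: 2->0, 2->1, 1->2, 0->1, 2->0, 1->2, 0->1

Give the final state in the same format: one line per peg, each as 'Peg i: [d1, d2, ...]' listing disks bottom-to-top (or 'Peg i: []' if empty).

After move 1 (2->0):
Peg 0: [5, 4, 1]
Peg 1: []
Peg 2: [6, 3, 2]

After move 2 (2->1):
Peg 0: [5, 4, 1]
Peg 1: [2]
Peg 2: [6, 3]

After move 3 (1->2):
Peg 0: [5, 4, 1]
Peg 1: []
Peg 2: [6, 3, 2]

After move 4 (0->1):
Peg 0: [5, 4]
Peg 1: [1]
Peg 2: [6, 3, 2]

After move 5 (2->0):
Peg 0: [5, 4, 2]
Peg 1: [1]
Peg 2: [6, 3]

After move 6 (1->2):
Peg 0: [5, 4, 2]
Peg 1: []
Peg 2: [6, 3, 1]

After move 7 (0->1):
Peg 0: [5, 4]
Peg 1: [2]
Peg 2: [6, 3, 1]

Answer: Peg 0: [5, 4]
Peg 1: [2]
Peg 2: [6, 3, 1]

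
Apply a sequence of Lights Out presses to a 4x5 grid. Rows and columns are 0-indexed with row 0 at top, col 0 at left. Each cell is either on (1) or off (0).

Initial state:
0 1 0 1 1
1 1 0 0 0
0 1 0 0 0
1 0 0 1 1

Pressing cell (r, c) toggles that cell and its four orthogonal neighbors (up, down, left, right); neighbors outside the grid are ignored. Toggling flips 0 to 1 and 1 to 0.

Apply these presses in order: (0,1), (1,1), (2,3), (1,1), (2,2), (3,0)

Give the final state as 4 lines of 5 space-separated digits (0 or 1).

After press 1 at (0,1):
1 0 1 1 1
1 0 0 0 0
0 1 0 0 0
1 0 0 1 1

After press 2 at (1,1):
1 1 1 1 1
0 1 1 0 0
0 0 0 0 0
1 0 0 1 1

After press 3 at (2,3):
1 1 1 1 1
0 1 1 1 0
0 0 1 1 1
1 0 0 0 1

After press 4 at (1,1):
1 0 1 1 1
1 0 0 1 0
0 1 1 1 1
1 0 0 0 1

After press 5 at (2,2):
1 0 1 1 1
1 0 1 1 0
0 0 0 0 1
1 0 1 0 1

After press 6 at (3,0):
1 0 1 1 1
1 0 1 1 0
1 0 0 0 1
0 1 1 0 1

Answer: 1 0 1 1 1
1 0 1 1 0
1 0 0 0 1
0 1 1 0 1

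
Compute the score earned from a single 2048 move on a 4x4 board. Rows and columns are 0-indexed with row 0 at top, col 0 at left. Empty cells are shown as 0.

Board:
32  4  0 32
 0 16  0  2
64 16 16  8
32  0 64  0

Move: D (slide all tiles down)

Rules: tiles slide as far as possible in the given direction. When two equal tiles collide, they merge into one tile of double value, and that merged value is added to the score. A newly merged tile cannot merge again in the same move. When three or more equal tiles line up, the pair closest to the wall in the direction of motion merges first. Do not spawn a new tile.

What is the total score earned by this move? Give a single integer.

Slide down:
col 0: [32, 0, 64, 32] -> [0, 32, 64, 32]  score +0 (running 0)
col 1: [4, 16, 16, 0] -> [0, 0, 4, 32]  score +32 (running 32)
col 2: [0, 0, 16, 64] -> [0, 0, 16, 64]  score +0 (running 32)
col 3: [32, 2, 8, 0] -> [0, 32, 2, 8]  score +0 (running 32)
Board after move:
 0  0  0  0
32  0  0 32
64  4 16  2
32 32 64  8

Answer: 32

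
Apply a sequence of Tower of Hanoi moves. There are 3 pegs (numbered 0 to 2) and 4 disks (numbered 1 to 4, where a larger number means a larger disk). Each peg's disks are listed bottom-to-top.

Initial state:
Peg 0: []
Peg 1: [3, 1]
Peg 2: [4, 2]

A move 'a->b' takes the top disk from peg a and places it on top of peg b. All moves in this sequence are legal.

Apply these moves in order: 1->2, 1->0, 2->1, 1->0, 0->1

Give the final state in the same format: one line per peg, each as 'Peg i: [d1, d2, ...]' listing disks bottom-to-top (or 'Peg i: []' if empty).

Answer: Peg 0: [3]
Peg 1: [1]
Peg 2: [4, 2]

Derivation:
After move 1 (1->2):
Peg 0: []
Peg 1: [3]
Peg 2: [4, 2, 1]

After move 2 (1->0):
Peg 0: [3]
Peg 1: []
Peg 2: [4, 2, 1]

After move 3 (2->1):
Peg 0: [3]
Peg 1: [1]
Peg 2: [4, 2]

After move 4 (1->0):
Peg 0: [3, 1]
Peg 1: []
Peg 2: [4, 2]

After move 5 (0->1):
Peg 0: [3]
Peg 1: [1]
Peg 2: [4, 2]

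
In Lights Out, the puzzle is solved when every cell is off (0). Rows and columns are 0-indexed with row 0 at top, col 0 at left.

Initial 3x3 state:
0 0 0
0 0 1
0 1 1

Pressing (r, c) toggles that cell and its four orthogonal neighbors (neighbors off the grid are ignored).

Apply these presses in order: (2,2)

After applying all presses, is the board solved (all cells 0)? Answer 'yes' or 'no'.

Answer: yes

Derivation:
After press 1 at (2,2):
0 0 0
0 0 0
0 0 0

Lights still on: 0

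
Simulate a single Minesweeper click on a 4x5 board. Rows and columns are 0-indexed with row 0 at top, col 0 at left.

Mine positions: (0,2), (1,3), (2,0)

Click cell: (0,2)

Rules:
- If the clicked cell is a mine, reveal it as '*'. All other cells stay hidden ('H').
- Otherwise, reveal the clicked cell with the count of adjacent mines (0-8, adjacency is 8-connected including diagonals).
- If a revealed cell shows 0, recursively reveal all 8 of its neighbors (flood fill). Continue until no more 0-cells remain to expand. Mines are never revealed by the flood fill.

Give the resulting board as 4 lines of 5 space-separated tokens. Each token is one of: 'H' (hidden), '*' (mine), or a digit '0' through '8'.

H H * H H
H H H H H
H H H H H
H H H H H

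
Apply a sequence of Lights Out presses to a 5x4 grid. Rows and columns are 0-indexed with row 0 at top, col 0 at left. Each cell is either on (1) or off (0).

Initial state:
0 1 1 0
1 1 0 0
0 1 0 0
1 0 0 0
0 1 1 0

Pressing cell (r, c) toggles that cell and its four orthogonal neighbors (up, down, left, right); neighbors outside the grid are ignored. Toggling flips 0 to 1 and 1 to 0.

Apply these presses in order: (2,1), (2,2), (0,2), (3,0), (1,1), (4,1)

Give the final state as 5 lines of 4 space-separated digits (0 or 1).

Answer: 0 1 0 1
0 1 1 0
0 0 0 1
0 1 1 0
0 0 0 0

Derivation:
After press 1 at (2,1):
0 1 1 0
1 0 0 0
1 0 1 0
1 1 0 0
0 1 1 0

After press 2 at (2,2):
0 1 1 0
1 0 1 0
1 1 0 1
1 1 1 0
0 1 1 0

After press 3 at (0,2):
0 0 0 1
1 0 0 0
1 1 0 1
1 1 1 0
0 1 1 0

After press 4 at (3,0):
0 0 0 1
1 0 0 0
0 1 0 1
0 0 1 0
1 1 1 0

After press 5 at (1,1):
0 1 0 1
0 1 1 0
0 0 0 1
0 0 1 0
1 1 1 0

After press 6 at (4,1):
0 1 0 1
0 1 1 0
0 0 0 1
0 1 1 0
0 0 0 0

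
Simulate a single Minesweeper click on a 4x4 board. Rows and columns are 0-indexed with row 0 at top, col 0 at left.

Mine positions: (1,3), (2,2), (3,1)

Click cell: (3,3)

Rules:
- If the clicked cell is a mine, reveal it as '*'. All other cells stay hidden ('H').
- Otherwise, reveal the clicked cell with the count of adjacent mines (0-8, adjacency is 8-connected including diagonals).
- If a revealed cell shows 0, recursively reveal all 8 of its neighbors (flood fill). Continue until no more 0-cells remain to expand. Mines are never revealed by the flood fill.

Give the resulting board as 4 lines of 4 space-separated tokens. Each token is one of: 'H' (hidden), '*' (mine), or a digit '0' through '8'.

H H H H
H H H H
H H H H
H H H 1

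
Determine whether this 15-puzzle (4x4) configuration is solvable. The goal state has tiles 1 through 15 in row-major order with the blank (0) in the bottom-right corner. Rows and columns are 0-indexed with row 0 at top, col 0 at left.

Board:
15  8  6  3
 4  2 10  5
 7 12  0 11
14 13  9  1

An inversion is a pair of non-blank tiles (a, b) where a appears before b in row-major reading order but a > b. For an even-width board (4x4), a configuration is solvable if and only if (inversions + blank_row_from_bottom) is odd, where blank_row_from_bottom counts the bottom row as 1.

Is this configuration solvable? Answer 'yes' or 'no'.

Inversions: 48
Blank is in row 2 (0-indexed from top), which is row 2 counting from the bottom (bottom = 1).
48 + 2 = 50, which is even, so the puzzle is not solvable.

Answer: no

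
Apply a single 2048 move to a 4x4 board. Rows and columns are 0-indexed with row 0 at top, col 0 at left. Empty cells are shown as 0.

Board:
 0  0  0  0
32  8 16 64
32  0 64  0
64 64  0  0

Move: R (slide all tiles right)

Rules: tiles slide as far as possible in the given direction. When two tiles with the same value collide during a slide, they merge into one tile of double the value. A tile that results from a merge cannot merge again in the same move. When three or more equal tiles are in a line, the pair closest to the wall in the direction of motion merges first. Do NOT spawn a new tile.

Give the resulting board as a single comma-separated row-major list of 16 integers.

Answer: 0, 0, 0, 0, 32, 8, 16, 64, 0, 0, 32, 64, 0, 0, 0, 128

Derivation:
Slide right:
row 0: [0, 0, 0, 0] -> [0, 0, 0, 0]
row 1: [32, 8, 16, 64] -> [32, 8, 16, 64]
row 2: [32, 0, 64, 0] -> [0, 0, 32, 64]
row 3: [64, 64, 0, 0] -> [0, 0, 0, 128]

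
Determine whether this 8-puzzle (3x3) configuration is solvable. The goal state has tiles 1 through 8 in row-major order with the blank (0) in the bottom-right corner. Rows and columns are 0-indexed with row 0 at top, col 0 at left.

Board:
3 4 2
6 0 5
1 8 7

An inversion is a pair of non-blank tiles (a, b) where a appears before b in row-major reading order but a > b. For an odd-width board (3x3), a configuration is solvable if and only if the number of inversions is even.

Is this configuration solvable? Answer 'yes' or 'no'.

Inversions (pairs i<j in row-major order where tile[i] > tile[j] > 0): 9
9 is odd, so the puzzle is not solvable.

Answer: no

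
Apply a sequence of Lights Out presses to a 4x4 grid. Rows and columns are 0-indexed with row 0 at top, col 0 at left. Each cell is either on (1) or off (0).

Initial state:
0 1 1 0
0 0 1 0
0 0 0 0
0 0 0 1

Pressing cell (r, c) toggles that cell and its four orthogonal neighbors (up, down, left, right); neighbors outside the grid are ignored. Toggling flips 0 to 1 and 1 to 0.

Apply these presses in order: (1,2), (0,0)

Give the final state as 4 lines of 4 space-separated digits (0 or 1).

Answer: 1 0 0 0
1 1 0 1
0 0 1 0
0 0 0 1

Derivation:
After press 1 at (1,2):
0 1 0 0
0 1 0 1
0 0 1 0
0 0 0 1

After press 2 at (0,0):
1 0 0 0
1 1 0 1
0 0 1 0
0 0 0 1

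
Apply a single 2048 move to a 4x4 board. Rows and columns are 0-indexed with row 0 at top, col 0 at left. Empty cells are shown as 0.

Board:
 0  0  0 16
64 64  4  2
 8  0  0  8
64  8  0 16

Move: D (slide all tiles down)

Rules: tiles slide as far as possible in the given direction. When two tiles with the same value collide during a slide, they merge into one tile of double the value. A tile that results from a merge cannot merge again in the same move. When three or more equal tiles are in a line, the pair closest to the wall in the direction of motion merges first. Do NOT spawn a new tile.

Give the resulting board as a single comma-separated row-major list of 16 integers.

Answer: 0, 0, 0, 16, 64, 0, 0, 2, 8, 64, 0, 8, 64, 8, 4, 16

Derivation:
Slide down:
col 0: [0, 64, 8, 64] -> [0, 64, 8, 64]
col 1: [0, 64, 0, 8] -> [0, 0, 64, 8]
col 2: [0, 4, 0, 0] -> [0, 0, 0, 4]
col 3: [16, 2, 8, 16] -> [16, 2, 8, 16]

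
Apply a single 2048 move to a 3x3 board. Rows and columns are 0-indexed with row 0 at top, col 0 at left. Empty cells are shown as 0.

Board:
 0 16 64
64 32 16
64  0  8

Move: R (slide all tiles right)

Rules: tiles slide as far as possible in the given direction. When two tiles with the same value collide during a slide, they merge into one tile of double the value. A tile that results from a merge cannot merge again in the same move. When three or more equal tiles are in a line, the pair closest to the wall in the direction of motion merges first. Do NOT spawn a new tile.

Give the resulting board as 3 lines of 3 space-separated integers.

Answer:  0 16 64
64 32 16
 0 64  8

Derivation:
Slide right:
row 0: [0, 16, 64] -> [0, 16, 64]
row 1: [64, 32, 16] -> [64, 32, 16]
row 2: [64, 0, 8] -> [0, 64, 8]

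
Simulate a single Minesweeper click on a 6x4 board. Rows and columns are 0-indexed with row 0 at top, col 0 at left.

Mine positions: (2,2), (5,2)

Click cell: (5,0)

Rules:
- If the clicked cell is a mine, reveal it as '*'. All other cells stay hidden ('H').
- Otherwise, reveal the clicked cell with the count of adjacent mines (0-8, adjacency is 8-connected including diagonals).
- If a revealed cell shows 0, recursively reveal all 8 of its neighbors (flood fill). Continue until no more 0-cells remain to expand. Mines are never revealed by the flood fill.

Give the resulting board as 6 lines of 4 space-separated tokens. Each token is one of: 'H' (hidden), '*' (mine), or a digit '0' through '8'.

0 0 0 0
0 1 1 1
0 1 H H
0 1 H H
0 1 H H
0 1 H H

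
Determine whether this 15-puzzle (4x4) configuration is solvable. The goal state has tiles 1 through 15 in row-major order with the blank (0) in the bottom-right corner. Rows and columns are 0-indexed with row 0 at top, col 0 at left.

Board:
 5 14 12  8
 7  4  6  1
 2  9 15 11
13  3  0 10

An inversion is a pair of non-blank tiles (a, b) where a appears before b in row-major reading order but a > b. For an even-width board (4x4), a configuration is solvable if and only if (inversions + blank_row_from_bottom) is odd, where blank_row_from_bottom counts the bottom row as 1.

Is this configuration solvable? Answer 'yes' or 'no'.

Inversions: 52
Blank is in row 3 (0-indexed from top), which is row 1 counting from the bottom (bottom = 1).
52 + 1 = 53, which is odd, so the puzzle is solvable.

Answer: yes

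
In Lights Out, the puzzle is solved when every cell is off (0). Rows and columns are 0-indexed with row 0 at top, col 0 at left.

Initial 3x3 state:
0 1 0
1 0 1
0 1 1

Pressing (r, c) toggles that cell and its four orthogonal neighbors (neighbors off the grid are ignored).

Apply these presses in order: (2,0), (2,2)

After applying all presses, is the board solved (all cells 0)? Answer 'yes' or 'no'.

After press 1 at (2,0):
0 1 0
0 0 1
1 0 1

After press 2 at (2,2):
0 1 0
0 0 0
1 1 0

Lights still on: 3

Answer: no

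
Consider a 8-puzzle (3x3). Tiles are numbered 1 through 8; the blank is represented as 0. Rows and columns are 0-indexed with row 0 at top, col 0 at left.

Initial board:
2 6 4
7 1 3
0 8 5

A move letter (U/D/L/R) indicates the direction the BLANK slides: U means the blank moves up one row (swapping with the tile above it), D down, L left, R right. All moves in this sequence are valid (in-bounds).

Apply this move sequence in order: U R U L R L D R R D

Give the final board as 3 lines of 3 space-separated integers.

After move 1 (U):
2 6 4
0 1 3
7 8 5

After move 2 (R):
2 6 4
1 0 3
7 8 5

After move 3 (U):
2 0 4
1 6 3
7 8 5

After move 4 (L):
0 2 4
1 6 3
7 8 5

After move 5 (R):
2 0 4
1 6 3
7 8 5

After move 6 (L):
0 2 4
1 6 3
7 8 5

After move 7 (D):
1 2 4
0 6 3
7 8 5

After move 8 (R):
1 2 4
6 0 3
7 8 5

After move 9 (R):
1 2 4
6 3 0
7 8 5

After move 10 (D):
1 2 4
6 3 5
7 8 0

Answer: 1 2 4
6 3 5
7 8 0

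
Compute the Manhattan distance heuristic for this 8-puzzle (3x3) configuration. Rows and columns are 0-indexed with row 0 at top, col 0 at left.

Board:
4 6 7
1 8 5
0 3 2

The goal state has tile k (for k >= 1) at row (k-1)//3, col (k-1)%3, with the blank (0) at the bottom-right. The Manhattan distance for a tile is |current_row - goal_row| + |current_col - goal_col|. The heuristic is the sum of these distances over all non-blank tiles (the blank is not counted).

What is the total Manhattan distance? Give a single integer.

Tile 4: (0,0)->(1,0) = 1
Tile 6: (0,1)->(1,2) = 2
Tile 7: (0,2)->(2,0) = 4
Tile 1: (1,0)->(0,0) = 1
Tile 8: (1,1)->(2,1) = 1
Tile 5: (1,2)->(1,1) = 1
Tile 3: (2,1)->(0,2) = 3
Tile 2: (2,2)->(0,1) = 3
Sum: 1 + 2 + 4 + 1 + 1 + 1 + 3 + 3 = 16

Answer: 16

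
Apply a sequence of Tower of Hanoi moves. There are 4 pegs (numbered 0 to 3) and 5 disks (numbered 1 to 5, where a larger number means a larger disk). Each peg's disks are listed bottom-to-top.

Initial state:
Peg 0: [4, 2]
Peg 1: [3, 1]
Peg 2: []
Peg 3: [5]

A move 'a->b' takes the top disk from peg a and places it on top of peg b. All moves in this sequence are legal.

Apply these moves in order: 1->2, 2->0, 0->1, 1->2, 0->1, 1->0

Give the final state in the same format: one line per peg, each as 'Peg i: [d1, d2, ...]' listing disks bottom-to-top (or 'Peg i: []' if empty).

After move 1 (1->2):
Peg 0: [4, 2]
Peg 1: [3]
Peg 2: [1]
Peg 3: [5]

After move 2 (2->0):
Peg 0: [4, 2, 1]
Peg 1: [3]
Peg 2: []
Peg 3: [5]

After move 3 (0->1):
Peg 0: [4, 2]
Peg 1: [3, 1]
Peg 2: []
Peg 3: [5]

After move 4 (1->2):
Peg 0: [4, 2]
Peg 1: [3]
Peg 2: [1]
Peg 3: [5]

After move 5 (0->1):
Peg 0: [4]
Peg 1: [3, 2]
Peg 2: [1]
Peg 3: [5]

After move 6 (1->0):
Peg 0: [4, 2]
Peg 1: [3]
Peg 2: [1]
Peg 3: [5]

Answer: Peg 0: [4, 2]
Peg 1: [3]
Peg 2: [1]
Peg 3: [5]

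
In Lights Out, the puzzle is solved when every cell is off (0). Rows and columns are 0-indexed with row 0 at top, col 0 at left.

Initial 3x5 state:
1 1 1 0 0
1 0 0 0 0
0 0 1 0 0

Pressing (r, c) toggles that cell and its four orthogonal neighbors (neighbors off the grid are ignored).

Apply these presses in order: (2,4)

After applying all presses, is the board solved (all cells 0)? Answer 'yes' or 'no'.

After press 1 at (2,4):
1 1 1 0 0
1 0 0 0 1
0 0 1 1 1

Lights still on: 8

Answer: no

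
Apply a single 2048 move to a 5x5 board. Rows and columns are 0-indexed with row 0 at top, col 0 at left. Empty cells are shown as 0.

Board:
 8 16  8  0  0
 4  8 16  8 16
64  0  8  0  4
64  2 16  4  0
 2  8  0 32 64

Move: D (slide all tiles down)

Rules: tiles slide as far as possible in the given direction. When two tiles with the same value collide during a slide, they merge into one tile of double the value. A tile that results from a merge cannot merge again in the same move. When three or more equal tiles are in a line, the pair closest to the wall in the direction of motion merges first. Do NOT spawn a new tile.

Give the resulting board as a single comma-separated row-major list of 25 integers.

Slide down:
col 0: [8, 4, 64, 64, 2] -> [0, 8, 4, 128, 2]
col 1: [16, 8, 0, 2, 8] -> [0, 16, 8, 2, 8]
col 2: [8, 16, 8, 16, 0] -> [0, 8, 16, 8, 16]
col 3: [0, 8, 0, 4, 32] -> [0, 0, 8, 4, 32]
col 4: [0, 16, 4, 0, 64] -> [0, 0, 16, 4, 64]

Answer: 0, 0, 0, 0, 0, 8, 16, 8, 0, 0, 4, 8, 16, 8, 16, 128, 2, 8, 4, 4, 2, 8, 16, 32, 64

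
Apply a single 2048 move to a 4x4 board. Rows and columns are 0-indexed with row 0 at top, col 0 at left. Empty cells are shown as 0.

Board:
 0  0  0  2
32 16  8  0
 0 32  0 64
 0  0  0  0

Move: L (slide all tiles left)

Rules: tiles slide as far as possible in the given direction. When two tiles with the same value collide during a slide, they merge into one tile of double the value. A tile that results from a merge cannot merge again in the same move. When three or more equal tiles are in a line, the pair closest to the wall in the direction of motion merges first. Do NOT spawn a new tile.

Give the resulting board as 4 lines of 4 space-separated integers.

Answer:  2  0  0  0
32 16  8  0
32 64  0  0
 0  0  0  0

Derivation:
Slide left:
row 0: [0, 0, 0, 2] -> [2, 0, 0, 0]
row 1: [32, 16, 8, 0] -> [32, 16, 8, 0]
row 2: [0, 32, 0, 64] -> [32, 64, 0, 0]
row 3: [0, 0, 0, 0] -> [0, 0, 0, 0]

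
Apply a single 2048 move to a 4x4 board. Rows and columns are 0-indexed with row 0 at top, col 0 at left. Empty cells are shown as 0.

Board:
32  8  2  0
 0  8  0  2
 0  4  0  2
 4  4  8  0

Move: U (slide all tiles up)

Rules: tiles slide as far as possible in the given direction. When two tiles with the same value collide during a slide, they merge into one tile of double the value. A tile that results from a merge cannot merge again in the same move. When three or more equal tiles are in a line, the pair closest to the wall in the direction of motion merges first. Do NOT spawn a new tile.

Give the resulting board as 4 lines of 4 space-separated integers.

Slide up:
col 0: [32, 0, 0, 4] -> [32, 4, 0, 0]
col 1: [8, 8, 4, 4] -> [16, 8, 0, 0]
col 2: [2, 0, 0, 8] -> [2, 8, 0, 0]
col 3: [0, 2, 2, 0] -> [4, 0, 0, 0]

Answer: 32 16  2  4
 4  8  8  0
 0  0  0  0
 0  0  0  0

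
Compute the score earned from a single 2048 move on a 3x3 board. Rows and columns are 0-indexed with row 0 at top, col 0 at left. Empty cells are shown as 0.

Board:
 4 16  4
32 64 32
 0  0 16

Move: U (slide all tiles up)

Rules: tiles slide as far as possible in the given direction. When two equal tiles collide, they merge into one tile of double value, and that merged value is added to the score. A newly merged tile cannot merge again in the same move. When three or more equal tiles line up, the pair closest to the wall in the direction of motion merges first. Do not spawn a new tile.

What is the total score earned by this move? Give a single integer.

Answer: 0

Derivation:
Slide up:
col 0: [4, 32, 0] -> [4, 32, 0]  score +0 (running 0)
col 1: [16, 64, 0] -> [16, 64, 0]  score +0 (running 0)
col 2: [4, 32, 16] -> [4, 32, 16]  score +0 (running 0)
Board after move:
 4 16  4
32 64 32
 0  0 16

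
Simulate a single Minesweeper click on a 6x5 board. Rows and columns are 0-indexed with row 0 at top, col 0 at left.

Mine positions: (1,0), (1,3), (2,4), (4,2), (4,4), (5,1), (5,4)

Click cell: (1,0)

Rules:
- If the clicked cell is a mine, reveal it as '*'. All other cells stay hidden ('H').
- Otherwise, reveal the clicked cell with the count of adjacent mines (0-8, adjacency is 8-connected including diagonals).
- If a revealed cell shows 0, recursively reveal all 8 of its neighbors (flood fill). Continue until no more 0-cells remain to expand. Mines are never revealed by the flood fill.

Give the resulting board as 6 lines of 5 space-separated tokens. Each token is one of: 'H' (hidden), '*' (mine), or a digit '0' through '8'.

H H H H H
* H H H H
H H H H H
H H H H H
H H H H H
H H H H H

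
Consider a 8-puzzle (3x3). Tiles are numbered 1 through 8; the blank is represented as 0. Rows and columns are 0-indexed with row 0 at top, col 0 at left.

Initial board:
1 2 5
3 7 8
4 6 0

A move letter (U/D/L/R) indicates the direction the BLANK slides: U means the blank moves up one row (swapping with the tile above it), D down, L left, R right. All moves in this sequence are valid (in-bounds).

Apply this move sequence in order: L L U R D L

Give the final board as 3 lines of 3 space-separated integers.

After move 1 (L):
1 2 5
3 7 8
4 0 6

After move 2 (L):
1 2 5
3 7 8
0 4 6

After move 3 (U):
1 2 5
0 7 8
3 4 6

After move 4 (R):
1 2 5
7 0 8
3 4 6

After move 5 (D):
1 2 5
7 4 8
3 0 6

After move 6 (L):
1 2 5
7 4 8
0 3 6

Answer: 1 2 5
7 4 8
0 3 6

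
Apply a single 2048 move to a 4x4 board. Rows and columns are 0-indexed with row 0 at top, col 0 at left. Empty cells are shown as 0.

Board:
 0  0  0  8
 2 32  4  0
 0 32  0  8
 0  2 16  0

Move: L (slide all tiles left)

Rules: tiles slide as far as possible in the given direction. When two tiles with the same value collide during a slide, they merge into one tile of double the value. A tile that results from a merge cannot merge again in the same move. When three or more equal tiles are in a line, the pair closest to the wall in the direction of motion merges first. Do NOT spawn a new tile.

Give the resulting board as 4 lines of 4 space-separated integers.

Slide left:
row 0: [0, 0, 0, 8] -> [8, 0, 0, 0]
row 1: [2, 32, 4, 0] -> [2, 32, 4, 0]
row 2: [0, 32, 0, 8] -> [32, 8, 0, 0]
row 3: [0, 2, 16, 0] -> [2, 16, 0, 0]

Answer:  8  0  0  0
 2 32  4  0
32  8  0  0
 2 16  0  0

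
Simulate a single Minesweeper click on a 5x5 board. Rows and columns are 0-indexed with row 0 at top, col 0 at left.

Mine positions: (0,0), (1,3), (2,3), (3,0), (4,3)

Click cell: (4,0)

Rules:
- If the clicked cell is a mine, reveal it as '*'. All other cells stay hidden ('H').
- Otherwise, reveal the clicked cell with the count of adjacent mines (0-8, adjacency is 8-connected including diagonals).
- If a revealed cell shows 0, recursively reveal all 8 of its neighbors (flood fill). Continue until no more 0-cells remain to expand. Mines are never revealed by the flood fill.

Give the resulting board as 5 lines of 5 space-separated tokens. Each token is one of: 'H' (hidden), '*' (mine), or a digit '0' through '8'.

H H H H H
H H H H H
H H H H H
H H H H H
1 H H H H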